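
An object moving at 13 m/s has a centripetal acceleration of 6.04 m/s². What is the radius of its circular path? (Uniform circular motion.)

r = v²/a_c = 13²/6.04 = 27.98 m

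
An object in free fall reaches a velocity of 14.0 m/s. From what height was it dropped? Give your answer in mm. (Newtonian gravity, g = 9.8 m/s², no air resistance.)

h = v² / (2g) = 14.0² / (2 × 9.8) = 10.0 m
h = 10.0 m / 0.001 = 10000 mm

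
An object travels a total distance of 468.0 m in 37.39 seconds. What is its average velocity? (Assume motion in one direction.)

v_avg = Δd / Δt = 468.0 / 37.39 = 12.52 m/s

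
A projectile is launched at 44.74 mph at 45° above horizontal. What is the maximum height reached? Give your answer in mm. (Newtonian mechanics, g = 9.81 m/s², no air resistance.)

v₀ = 44.74 mph × 0.44704 = 20.0006 m/s
H = v₀² × sin²(θ) / (2g) = 20.0006² × sin(45°)² / (2 × 9.81) = 400.024 × 0.5 / 19.62 = 10.1943 m
H = 10.1943 m / 0.001 = 10190 mm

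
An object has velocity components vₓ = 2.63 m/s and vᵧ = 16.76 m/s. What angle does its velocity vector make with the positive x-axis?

θ = arctan(vᵧ/vₓ) = arctan(16.76/2.63) = 81.08°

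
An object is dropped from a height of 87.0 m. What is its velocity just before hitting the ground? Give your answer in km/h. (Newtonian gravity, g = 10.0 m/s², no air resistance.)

v = √(2gh) = √(2 × 10.0 × 87.0) = 41.7133 m/s
v = 41.7133 m/s / 0.2777777777777778 = 150.2 km/h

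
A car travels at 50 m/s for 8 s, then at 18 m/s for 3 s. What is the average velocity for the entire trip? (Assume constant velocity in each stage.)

d₁ = v₁t₁ = 50 × 8 = 400 m
d₂ = v₂t₂ = 18 × 3 = 54 m
d_total = 454 m, t_total = 11 s
v_avg = d_total/t_total = 454/11 = 41.27 m/s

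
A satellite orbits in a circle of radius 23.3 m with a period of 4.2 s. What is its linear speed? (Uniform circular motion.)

v = 2πr/T = 2π×23.3/4.2 = 34.86 m/s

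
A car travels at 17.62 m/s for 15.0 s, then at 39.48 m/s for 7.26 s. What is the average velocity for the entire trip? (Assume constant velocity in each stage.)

d₁ = v₁t₁ = 17.62 × 15.0 = 264.3 m
d₂ = v₂t₂ = 39.48 × 7.26 = 286.6248 m
d_total = 550.9248 m, t_total = 22.26 s
v_avg = d_total/t_total = 550.9248/22.26 = 24.75 m/s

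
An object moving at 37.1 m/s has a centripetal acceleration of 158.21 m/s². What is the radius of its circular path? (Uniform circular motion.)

r = v²/a_c = 37.1²/158.21 = 8.7 m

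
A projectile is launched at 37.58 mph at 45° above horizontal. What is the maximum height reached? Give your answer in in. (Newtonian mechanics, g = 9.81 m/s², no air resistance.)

v₀ = 37.58 mph × 0.44704 = 16.7998 m/s
H = v₀² × sin²(θ) / (2g) = 16.7998² × sin(45°)² / (2 × 9.81) = 282.233 × 0.5 / 19.62 = 7.19248 m
H = 7.19248 m / 0.0254 = 283.2 in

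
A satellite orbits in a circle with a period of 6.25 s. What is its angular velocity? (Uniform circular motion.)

ω = 2π/T = 2π/6.25 = 1.0053 rad/s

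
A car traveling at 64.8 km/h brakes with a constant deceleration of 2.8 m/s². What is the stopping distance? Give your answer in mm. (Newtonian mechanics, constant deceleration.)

v₀ = 64.8 km/h × 0.2777777777777778 = 18.0 m/s
d = v₀² / (2a) = 18.0² / (2 × 2.8) = 324.0 / 5.6 = 57.8571 m
d = 57.8571 m / 0.001 = 57860 mm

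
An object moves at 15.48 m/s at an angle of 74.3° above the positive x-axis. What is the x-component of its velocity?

vₓ = v cos(θ) = 15.48 × cos(74.3°) = 4.19 m/s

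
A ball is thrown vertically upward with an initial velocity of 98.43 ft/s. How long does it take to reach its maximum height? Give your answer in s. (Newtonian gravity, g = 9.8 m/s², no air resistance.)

v₀ = 98.43 ft/s × 0.3048 = 30.0015 m/s
t_up = v₀ / g = 30.0015 / 9.8 = 3.061 s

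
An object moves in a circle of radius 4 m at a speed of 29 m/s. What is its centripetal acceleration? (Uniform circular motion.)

a_c = v²/r = 29²/4 = 841/4 = 210.25 m/s²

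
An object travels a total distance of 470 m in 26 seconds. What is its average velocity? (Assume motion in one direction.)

v_avg = Δd / Δt = 470 / 26 = 18.08 m/s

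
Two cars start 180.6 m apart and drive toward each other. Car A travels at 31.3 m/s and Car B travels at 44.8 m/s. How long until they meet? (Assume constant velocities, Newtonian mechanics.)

Combined speed: v_combined = 31.3 + 44.8 = 76.1 m/s
Time to meet: t = d/v_combined = 180.6/76.1 = 2.37 s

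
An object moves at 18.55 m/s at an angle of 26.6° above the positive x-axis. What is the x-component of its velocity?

vₓ = v cos(θ) = 18.55 × cos(26.6°) = 16.59 m/s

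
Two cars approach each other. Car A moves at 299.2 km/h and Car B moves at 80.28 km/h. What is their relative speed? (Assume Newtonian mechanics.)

v_rel = v_A + v_B = 299.2 + 80.28 = 379.48 km/h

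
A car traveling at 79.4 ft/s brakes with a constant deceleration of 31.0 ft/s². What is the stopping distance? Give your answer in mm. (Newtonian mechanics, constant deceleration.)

v₀ = 79.4 ft/s × 0.3048 = 24.2011 m/s
a = 31.0 ft/s² × 0.3048 = 9.4488 m/s²
d = v₀² / (2a) = 24.2011² / (2 × 9.4488) = 585.693 / 18.8976 = 30.993 m
d = 30.993 m / 0.001 = 30990 mm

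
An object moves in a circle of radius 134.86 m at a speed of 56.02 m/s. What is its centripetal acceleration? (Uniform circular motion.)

a_c = v²/r = 56.02²/134.86 = 3138.2404/134.86 = 23.27 m/s²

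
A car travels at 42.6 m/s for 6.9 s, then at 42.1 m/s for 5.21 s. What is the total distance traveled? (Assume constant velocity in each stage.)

d₁ = v₁t₁ = 42.6 × 6.9 = 293.94 m
d₂ = v₂t₂ = 42.1 × 5.21 = 219.341 m
d_total = 293.94 + 219.341 = 513.28 m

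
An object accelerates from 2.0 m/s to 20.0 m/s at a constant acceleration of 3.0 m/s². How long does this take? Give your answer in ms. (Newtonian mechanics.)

t = (v - v₀) / a = (20.0 - 2.0) / 3.0 = 6.0 s
t = 6.0 s / 0.001 = 6000 ms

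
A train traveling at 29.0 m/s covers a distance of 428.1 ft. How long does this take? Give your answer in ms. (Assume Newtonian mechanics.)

d = 428.1 ft × 0.3048 = 130.485 m
t = d / v = 130.485 / 29.0 = 4.49948 s
t = 4.49948 s / 0.001 = 4499 ms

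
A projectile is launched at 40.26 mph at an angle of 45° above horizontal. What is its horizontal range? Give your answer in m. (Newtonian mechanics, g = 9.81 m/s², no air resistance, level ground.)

v₀ = 40.26 mph × 0.44704 = 17.9978 m/s
R = v₀² × sin(2θ) / g = 17.9978² × sin(2 × 45°) / 9.81 = 323.921 × 1.0 / 9.81 = 33.02 m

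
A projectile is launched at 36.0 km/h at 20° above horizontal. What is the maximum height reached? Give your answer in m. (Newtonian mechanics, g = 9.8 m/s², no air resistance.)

v₀ = 36.0 km/h × 0.2777777777777778 = 10.0 m/s
H = v₀² × sin²(θ) / (2g) = 10.0² × sin(20°)² / (2 × 9.8) = 100.0 × 0.116978 / 19.6 = 0.5968 m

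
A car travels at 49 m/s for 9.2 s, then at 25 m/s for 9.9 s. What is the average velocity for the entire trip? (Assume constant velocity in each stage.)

d₁ = v₁t₁ = 49 × 9.2 = 450.8 m
d₂ = v₂t₂ = 25 × 9.9 = 247.5 m
d_total = 698.3 m, t_total = 19.1 s
v_avg = d_total/t_total = 698.3/19.1 = 36.56 m/s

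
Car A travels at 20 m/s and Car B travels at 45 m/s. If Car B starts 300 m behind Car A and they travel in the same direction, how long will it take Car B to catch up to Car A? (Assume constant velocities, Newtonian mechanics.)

Relative speed: v_rel = 45 - 20 = 25 m/s
Time to catch: t = d₀/v_rel = 300/25 = 12.0 s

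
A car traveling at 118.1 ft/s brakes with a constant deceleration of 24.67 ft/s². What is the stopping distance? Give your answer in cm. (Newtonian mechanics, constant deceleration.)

v₀ = 118.1 ft/s × 0.3048 = 35.9969 m/s
a = 24.67 ft/s² × 0.3048 = 7.51942 m/s²
d = v₀² / (2a) = 35.9969² / (2 × 7.51942) = 1295.78 / 15.0388 = 86.1625 m
d = 86.1625 m / 0.01 = 8616 cm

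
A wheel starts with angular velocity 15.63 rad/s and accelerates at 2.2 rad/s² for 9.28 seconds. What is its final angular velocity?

ω = ω₀ + αt = 15.63 + 2.2 × 9.28 = 36.05 rad/s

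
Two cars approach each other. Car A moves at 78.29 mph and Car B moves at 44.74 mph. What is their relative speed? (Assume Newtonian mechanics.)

v_rel = v_A + v_B = 78.29 + 44.74 = 123.03 mph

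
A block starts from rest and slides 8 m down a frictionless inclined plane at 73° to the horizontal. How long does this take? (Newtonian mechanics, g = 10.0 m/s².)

a = g sin(θ) = 10.0 × sin(73°) = 9.563 m/s²
t = √(2d/a) = √(2 × 8 / 9.563) = 1.29 s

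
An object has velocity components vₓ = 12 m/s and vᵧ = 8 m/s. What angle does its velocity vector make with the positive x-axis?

θ = arctan(vᵧ/vₓ) = arctan(8/12) = 33.69°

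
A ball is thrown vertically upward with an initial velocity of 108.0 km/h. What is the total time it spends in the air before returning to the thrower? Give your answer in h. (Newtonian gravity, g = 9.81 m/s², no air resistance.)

v₀ = 108.0 km/h × 0.2777777777777778 = 30.0 m/s
t_total = 2 × v₀ / g = 2 × 30.0 / 9.81 = 6.11621 s
t_total = 6.11621 s / 3600.0 = 0.001699 h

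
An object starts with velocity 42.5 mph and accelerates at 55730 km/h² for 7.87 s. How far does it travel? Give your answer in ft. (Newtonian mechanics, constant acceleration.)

v₀ = 42.5 mph × 0.44704 = 18.9992 m/s
a = 55730 km/h² × 7.716049382716049e-05 = 4.30015 m/s²
d = v₀ × t + ½ × a × t² = 18.9992 × 7.87 + 0.5 × 4.30015 × 7.87² = 282.693 m
d = 282.693 m / 0.3048 = 927.5 ft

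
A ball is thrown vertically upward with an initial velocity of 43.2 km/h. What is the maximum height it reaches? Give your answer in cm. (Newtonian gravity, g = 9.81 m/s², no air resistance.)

v₀ = 43.2 km/h × 0.2777777777777778 = 12.0 m/s
h_max = v₀² / (2g) = 12.0² / (2 × 9.81) = 144.0 / 19.62 = 7.33945 m
h_max = 7.33945 m / 0.01 = 733.9 cm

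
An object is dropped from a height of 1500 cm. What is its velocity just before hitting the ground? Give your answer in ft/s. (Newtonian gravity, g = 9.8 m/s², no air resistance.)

h = 1500 cm × 0.01 = 15.0 m
v = √(2gh) = √(2 × 9.8 × 15.0) = 17.1464 m/s
v = 17.1464 m/s / 0.3048 = 56.25 ft/s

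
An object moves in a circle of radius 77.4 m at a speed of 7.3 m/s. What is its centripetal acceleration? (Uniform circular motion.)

a_c = v²/r = 7.3²/77.4 = 53.29/77.4 = 0.69 m/s²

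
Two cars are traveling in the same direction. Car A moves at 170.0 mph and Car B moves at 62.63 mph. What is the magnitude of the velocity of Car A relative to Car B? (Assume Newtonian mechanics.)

v_rel = |v_A - v_B| = |170.0 - 62.63| = 107.37 mph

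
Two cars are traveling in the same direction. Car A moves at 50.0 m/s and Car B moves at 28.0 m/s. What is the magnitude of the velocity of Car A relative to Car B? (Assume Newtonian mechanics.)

v_rel = |v_A - v_B| = |50.0 - 28.0| = 22.0 m/s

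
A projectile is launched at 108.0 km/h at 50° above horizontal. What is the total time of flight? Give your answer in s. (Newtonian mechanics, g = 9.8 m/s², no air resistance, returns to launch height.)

v₀ = 108.0 km/h × 0.2777777777777778 = 30.0 m/s
T = 2 × v₀ × sin(θ) / g = 2 × 30.0 × sin(50°) / 9.8 = 2 × 30.0 × 0.766044 / 9.8 = 4.69 s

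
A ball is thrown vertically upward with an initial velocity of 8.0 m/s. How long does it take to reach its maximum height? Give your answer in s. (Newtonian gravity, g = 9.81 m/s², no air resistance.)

t_up = v₀ / g = 8.0 / 9.81 = 0.8155 s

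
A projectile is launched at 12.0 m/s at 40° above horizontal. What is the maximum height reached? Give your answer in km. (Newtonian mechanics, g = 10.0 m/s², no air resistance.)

H = v₀² × sin²(θ) / (2g) = 12.0² × sin(40°)² / (2 × 10.0) = 144.0 × 0.413176 / 20.0 = 2.97487 m
H = 2.97487 m / 1000.0 = 0.002975 km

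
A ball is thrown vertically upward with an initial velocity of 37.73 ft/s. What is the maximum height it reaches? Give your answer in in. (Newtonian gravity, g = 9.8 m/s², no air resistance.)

v₀ = 37.73 ft/s × 0.3048 = 11.5001 m/s
h_max = v₀² / (2g) = 11.5001² / (2 × 9.8) = 132.252 / 19.6 = 6.74755 m
h_max = 6.74755 m / 0.0254 = 265.7 in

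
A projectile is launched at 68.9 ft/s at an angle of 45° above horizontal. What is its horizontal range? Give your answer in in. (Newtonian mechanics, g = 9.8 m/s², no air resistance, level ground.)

v₀ = 68.9 ft/s × 0.3048 = 21.0007 m/s
R = v₀² × sin(2θ) / g = 21.0007² × sin(2 × 45°) / 9.8 = 441.029 × 1.0 / 9.8 = 45.003 m
R = 45.003 m / 0.0254 = 1772 in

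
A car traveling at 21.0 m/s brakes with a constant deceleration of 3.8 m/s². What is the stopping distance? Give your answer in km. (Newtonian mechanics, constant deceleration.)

d = v₀² / (2a) = 21.0² / (2 × 3.8) = 441.0 / 7.6 = 58.0263 m
d = 58.0263 m / 1000.0 = 0.05803 km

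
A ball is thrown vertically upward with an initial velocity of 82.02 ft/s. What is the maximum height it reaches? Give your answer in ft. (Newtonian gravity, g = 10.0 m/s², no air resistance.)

v₀ = 82.02 ft/s × 0.3048 = 24.9997 m/s
h_max = v₀² / (2g) = 24.9997² / (2 × 10.0) = 624.985 / 20.0 = 31.2492 m
h_max = 31.2492 m / 0.3048 = 102.5 ft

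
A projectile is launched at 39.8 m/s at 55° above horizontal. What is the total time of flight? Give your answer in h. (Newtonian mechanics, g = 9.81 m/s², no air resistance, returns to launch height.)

T = 2 × v₀ × sin(θ) / g = 2 × 39.8 × sin(55°) / 9.81 = 2 × 39.8 × 0.819152 / 9.81 = 6.64674 s
T = 6.64674 s / 3600.0 = 0.001846 h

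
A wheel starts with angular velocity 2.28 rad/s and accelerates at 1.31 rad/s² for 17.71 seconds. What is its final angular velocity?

ω = ω₀ + αt = 2.28 + 1.31 × 17.71 = 25.48 rad/s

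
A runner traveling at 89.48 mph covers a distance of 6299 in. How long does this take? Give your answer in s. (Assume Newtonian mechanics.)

d = 6299 in × 0.0254 = 159.995 m
v = 89.48 mph × 0.44704 = 40.0011 m/s
t = d / v = 159.995 / 40.0011 = 4.0 s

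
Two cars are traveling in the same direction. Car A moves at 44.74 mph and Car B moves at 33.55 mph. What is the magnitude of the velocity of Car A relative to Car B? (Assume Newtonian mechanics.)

v_rel = |v_A - v_B| = |44.74 - 33.55| = 11.19 mph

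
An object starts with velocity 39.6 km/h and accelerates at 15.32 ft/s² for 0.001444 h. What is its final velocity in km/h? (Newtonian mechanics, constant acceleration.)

v₀ = 39.6 km/h × 0.2777777777777778 = 11.0 m/s
a = 15.32 ft/s² × 0.3048 = 4.66954 m/s²
t = 0.001444 h × 3600.0 = 5.1984 s
v = v₀ + a × t = 11.0 + 4.66954 × 5.1984 = 35.2741 m/s
v = 35.2741 m/s / 0.2777777777777778 = 127.0 km/h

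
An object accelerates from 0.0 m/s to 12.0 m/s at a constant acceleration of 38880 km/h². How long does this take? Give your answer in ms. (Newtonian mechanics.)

a = 38880 km/h² × 7.716049382716049e-05 = 3.0 m/s²
t = (v - v₀) / a = (12.0 - 0.0) / 3.0 = 4.0 s
t = 4.0 s / 0.001 = 4000 ms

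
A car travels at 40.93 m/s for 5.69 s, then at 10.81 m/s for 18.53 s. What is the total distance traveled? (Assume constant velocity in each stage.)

d₁ = v₁t₁ = 40.93 × 5.69 = 232.8917 m
d₂ = v₂t₂ = 10.81 × 18.53 = 200.3093 m
d_total = 232.8917 + 200.3093 = 433.2 m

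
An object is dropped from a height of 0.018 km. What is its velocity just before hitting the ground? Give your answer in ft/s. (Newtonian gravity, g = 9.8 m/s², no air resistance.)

h = 0.018 km × 1000.0 = 18.0 m
v = √(2gh) = √(2 × 9.8 × 18.0) = 18.783 m/s
v = 18.783 m/s / 0.3048 = 61.62 ft/s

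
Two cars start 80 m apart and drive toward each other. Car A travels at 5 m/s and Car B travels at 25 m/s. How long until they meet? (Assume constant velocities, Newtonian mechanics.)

Combined speed: v_combined = 5 + 25 = 30 m/s
Time to meet: t = d/v_combined = 80/30 = 2.67 s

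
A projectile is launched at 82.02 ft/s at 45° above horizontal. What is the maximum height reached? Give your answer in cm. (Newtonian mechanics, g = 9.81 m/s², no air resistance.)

v₀ = 82.02 ft/s × 0.3048 = 24.9997 m/s
H = v₀² × sin²(θ) / (2g) = 24.9997² × sin(45°)² / (2 × 9.81) = 624.985 × 0.5 / 19.62 = 15.9272 m
H = 15.9272 m / 0.01 = 1593 cm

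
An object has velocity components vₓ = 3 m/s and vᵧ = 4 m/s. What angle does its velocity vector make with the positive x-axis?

θ = arctan(vᵧ/vₓ) = arctan(4/3) = 53.13°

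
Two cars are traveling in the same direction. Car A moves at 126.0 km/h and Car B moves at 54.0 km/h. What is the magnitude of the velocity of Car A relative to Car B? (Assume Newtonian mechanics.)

v_rel = |v_A - v_B| = |126.0 - 54.0| = 72.0 km/h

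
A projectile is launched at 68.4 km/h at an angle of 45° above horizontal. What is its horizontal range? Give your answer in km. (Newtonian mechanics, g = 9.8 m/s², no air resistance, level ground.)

v₀ = 68.4 km/h × 0.2777777777777778 = 19.0 m/s
R = v₀² × sin(2θ) / g = 19.0² × sin(2 × 45°) / 9.8 = 361.0 × 1.0 / 9.8 = 36.8367 m
R = 36.8367 m / 1000.0 = 0.03684 km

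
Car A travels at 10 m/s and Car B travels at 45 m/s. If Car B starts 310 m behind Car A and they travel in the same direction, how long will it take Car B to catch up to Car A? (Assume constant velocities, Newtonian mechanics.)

Relative speed: v_rel = 45 - 10 = 35 m/s
Time to catch: t = d₀/v_rel = 310/35 = 8.86 s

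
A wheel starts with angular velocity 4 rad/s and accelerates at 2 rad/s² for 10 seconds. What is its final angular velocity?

ω = ω₀ + αt = 4 + 2 × 10 = 24 rad/s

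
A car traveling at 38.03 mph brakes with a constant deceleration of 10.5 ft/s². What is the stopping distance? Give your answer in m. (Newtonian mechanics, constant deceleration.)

v₀ = 38.03 mph × 0.44704 = 17.0009 m/s
a = 10.5 ft/s² × 0.3048 = 3.2004 m/s²
d = v₀² / (2a) = 17.0009² / (2 × 3.2004) = 289.031 / 6.4008 = 45.16 m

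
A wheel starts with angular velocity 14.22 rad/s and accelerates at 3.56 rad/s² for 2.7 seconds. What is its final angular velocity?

ω = ω₀ + αt = 14.22 + 3.56 × 2.7 = 23.83 rad/s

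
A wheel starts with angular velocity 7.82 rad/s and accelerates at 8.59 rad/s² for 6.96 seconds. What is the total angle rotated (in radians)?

θ = ω₀t + ½αt² = 7.82×6.96 + ½×8.59×6.96² = 262.48 rad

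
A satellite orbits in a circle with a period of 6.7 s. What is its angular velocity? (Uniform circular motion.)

ω = 2π/T = 2π/6.7 = 0.9378 rad/s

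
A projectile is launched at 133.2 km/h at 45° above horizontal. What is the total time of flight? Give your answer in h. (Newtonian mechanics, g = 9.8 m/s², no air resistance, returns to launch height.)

v₀ = 133.2 km/h × 0.2777777777777778 = 37.0 m/s
T = 2 × v₀ × sin(θ) / g = 2 × 37.0 × sin(45°) / 9.8 = 2 × 37.0 × 0.707107 / 9.8 = 5.33938 s
T = 5.33938 s / 3600.0 = 0.001483 h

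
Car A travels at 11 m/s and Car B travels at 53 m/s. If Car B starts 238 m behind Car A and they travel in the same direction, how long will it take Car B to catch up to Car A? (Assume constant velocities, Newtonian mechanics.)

Relative speed: v_rel = 53 - 11 = 42 m/s
Time to catch: t = d₀/v_rel = 238/42 = 5.67 s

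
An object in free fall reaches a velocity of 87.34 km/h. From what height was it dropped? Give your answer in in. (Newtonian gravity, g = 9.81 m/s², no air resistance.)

v = 87.34 km/h × 0.2777777777777778 = 24.2611 m/s
h = v² / (2g) = 24.2611² / (2 × 9.81) = 30.0 m
h = 30.0 m / 0.0254 = 1181 in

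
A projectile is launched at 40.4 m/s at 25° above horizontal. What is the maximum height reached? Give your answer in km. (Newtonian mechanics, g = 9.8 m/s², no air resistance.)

H = v₀² × sin²(θ) / (2g) = 40.4² × sin(25°)² / (2 × 9.8) = 1632.16 × 0.178606 / 19.6 = 14.8731 m
H = 14.8731 m / 1000.0 = 0.01487 km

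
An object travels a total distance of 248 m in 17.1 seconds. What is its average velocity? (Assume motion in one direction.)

v_avg = Δd / Δt = 248 / 17.1 = 14.5 m/s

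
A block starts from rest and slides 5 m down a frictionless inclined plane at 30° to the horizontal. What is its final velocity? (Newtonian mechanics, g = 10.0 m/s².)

a = g sin(θ) = 10.0 × sin(30°) = 5.0 m/s²
v = √(2ad) = √(2 × 5.0 × 5) = 7.07 m/s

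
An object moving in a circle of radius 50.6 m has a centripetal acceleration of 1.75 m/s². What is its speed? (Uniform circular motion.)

v = √(a_c × r) = √(1.75 × 50.6) = 9.41 m/s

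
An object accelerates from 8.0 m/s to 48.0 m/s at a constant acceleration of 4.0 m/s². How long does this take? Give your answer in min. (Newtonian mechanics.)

t = (v - v₀) / a = (48.0 - 8.0) / 4.0 = 10.0 s
t = 10.0 s / 60.0 = 0.1667 min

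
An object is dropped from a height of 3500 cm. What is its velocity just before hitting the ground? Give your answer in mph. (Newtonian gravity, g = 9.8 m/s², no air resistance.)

h = 3500 cm × 0.01 = 35.0 m
v = √(2gh) = √(2 × 9.8 × 35.0) = 26.1916 m/s
v = 26.1916 m/s / 0.44704 = 58.59 mph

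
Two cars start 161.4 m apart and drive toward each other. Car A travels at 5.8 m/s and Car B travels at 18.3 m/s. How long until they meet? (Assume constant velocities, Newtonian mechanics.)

Combined speed: v_combined = 5.8 + 18.3 = 24.1 m/s
Time to meet: t = d/v_combined = 161.4/24.1 = 6.7 s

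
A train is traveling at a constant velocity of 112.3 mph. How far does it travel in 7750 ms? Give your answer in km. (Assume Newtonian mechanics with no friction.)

v = 112.3 mph × 0.44704 = 50.2026 m/s
t = 7750 ms × 0.001 = 7.75 s
d = v × t = 50.2026 × 7.75 = 389.07 m
d = 389.07 m / 1000.0 = 0.3891 km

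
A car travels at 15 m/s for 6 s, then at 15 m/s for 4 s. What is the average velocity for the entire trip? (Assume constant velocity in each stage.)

d₁ = v₁t₁ = 15 × 6 = 90 m
d₂ = v₂t₂ = 15 × 4 = 60 m
d_total = 150 m, t_total = 10 s
v_avg = d_total/t_total = 150/10 = 15.0 m/s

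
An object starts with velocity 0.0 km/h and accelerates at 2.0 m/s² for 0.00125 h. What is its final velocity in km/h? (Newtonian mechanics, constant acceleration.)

v₀ = 0.0 km/h × 0.2777777777777778 = 0.0 m/s
t = 0.00125 h × 3600.0 = 4.5 s
v = v₀ + a × t = 0.0 + 2.0 × 4.5 = 9.0 m/s
v = 9.0 m/s / 0.2777777777777778 = 32.4 km/h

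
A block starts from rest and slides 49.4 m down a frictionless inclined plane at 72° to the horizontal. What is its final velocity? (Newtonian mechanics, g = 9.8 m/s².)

a = g sin(θ) = 9.8 × sin(72°) = 9.3204 m/s²
v = √(2ad) = √(2 × 9.3204 × 49.4) = 30.35 m/s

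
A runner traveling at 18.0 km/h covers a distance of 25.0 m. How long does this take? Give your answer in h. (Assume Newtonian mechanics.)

v = 18.0 km/h × 0.2777777777777778 = 5.0 m/s
t = d / v = 25.0 / 5.0 = 5.0 s
t = 5.0 s / 3600.0 = 0.001389 h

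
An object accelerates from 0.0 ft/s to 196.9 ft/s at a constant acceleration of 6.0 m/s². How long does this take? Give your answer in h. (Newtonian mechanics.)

v₀ = 0.0 ft/s × 0.3048 = 0.0 m/s
v = 196.9 ft/s × 0.3048 = 60.0151 m/s
t = (v - v₀) / a = (60.0151 - 0.0) / 6.0 = 10.0025 s
t = 10.0025 s / 3600.0 = 0.002778 h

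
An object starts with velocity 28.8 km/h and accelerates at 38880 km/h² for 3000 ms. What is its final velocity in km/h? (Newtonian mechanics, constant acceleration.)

v₀ = 28.8 km/h × 0.2777777777777778 = 8.0 m/s
a = 38880 km/h² × 7.716049382716049e-05 = 3.0 m/s²
t = 3000 ms × 0.001 = 3.0 s
v = v₀ + a × t = 8.0 + 3.0 × 3.0 = 17.0 m/s
v = 17.0 m/s / 0.2777777777777778 = 61.2 km/h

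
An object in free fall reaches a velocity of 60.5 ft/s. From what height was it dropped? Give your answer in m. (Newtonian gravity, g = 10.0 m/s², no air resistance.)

v = 60.5 ft/s × 0.3048 = 18.4404 m/s
h = v² / (2g) = 18.4404² / (2 × 10.0) = 17.0 m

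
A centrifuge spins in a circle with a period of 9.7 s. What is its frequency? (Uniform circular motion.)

f = 1/T = 1/9.7 = 0.1031 Hz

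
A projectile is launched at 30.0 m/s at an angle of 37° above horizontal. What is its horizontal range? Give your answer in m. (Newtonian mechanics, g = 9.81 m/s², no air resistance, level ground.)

R = v₀² × sin(2θ) / g = 30.0² × sin(2 × 37°) / 9.81 = 900.0 × 0.961262 / 9.81 = 88.19 m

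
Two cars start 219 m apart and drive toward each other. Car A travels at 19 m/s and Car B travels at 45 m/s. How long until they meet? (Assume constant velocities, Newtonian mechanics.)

Combined speed: v_combined = 19 + 45 = 64 m/s
Time to meet: t = d/v_combined = 219/64 = 3.42 s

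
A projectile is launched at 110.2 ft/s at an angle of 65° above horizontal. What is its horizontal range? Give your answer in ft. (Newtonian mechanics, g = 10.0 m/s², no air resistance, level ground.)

v₀ = 110.2 ft/s × 0.3048 = 33.589 m/s
R = v₀² × sin(2θ) / g = 33.589² × sin(2 × 65°) / 10.0 = 1128.22 × 0.766044 / 10.0 = 86.4266 m
R = 86.4266 m / 0.3048 = 283.6 ft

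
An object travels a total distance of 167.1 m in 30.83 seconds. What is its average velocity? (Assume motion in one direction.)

v_avg = Δd / Δt = 167.1 / 30.83 = 5.42 m/s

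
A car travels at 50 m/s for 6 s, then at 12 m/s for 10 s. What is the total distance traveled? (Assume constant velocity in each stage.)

d₁ = v₁t₁ = 50 × 6 = 300 m
d₂ = v₂t₂ = 12 × 10 = 120 m
d_total = 300 + 120 = 420 m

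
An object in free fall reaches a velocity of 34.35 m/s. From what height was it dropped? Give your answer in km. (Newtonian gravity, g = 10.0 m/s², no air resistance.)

h = v² / (2g) = 34.35² / (2 × 10.0) = 58.9961 m
h = 58.9961 m / 1000.0 = 0.059 km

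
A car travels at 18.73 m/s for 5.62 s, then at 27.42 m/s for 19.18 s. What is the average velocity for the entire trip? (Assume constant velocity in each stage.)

d₁ = v₁t₁ = 18.73 × 5.62 = 105.2626 m
d₂ = v₂t₂ = 27.42 × 19.18 = 525.9156 m
d_total = 631.1782 m, t_total = 24.8 s
v_avg = d_total/t_total = 631.1782/24.8 = 25.45 m/s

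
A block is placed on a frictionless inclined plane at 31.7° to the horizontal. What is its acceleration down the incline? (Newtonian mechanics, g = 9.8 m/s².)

a = g sin(θ) = 9.8 × sin(31.7°) = 9.8 × 0.5255 = 5.15 m/s²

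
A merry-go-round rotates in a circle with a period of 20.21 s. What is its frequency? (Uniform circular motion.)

f = 1/T = 1/20.21 = 0.0495 Hz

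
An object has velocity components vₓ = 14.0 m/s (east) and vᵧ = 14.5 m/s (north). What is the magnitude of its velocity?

|v| = √(vₓ² + vᵧ²) = √(14.0² + 14.5²) = √(406.25) = 20.16 m/s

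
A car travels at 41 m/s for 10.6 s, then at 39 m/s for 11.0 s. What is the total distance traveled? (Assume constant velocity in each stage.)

d₁ = v₁t₁ = 41 × 10.6 = 434.6 m
d₂ = v₂t₂ = 39 × 11.0 = 429.0 m
d_total = 434.6 + 429.0 = 863.6 m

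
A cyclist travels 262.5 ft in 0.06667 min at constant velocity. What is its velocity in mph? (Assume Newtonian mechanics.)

d = 262.5 ft × 0.3048 = 80.01 m
t = 0.06667 min × 60.0 = 4.0002 s
v = d / t = 80.01 / 4.0002 = 20.0015 m/s
v = 20.0015 m/s / 0.44704 = 44.74 mph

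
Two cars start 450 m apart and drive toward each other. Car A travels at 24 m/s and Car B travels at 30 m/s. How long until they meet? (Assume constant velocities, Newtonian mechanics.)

Combined speed: v_combined = 24 + 30 = 54 m/s
Time to meet: t = d/v_combined = 450/54 = 8.33 s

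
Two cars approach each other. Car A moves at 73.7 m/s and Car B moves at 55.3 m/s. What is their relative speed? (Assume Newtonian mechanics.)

v_rel = v_A + v_B = 73.7 + 55.3 = 129.0 m/s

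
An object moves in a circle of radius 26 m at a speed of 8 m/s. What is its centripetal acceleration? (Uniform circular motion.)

a_c = v²/r = 8²/26 = 64/26 = 2.46 m/s²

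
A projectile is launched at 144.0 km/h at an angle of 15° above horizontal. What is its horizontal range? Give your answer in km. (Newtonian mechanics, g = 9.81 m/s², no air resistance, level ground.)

v₀ = 144.0 km/h × 0.2777777777777778 = 40.0 m/s
R = v₀² × sin(2θ) / g = 40.0² × sin(2 × 15°) / 9.81 = 1600.0 × 0.5 / 9.81 = 81.5494 m
R = 81.5494 m / 1000.0 = 0.08155 km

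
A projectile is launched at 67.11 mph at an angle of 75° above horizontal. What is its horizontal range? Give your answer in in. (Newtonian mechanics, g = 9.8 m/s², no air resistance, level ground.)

v₀ = 67.11 mph × 0.44704 = 30.0009 m/s
R = v₀² × sin(2θ) / g = 30.0009² × sin(2 × 75°) / 9.8 = 900.054 × 0.5 / 9.8 = 45.9211 m
R = 45.9211 m / 0.0254 = 1808 in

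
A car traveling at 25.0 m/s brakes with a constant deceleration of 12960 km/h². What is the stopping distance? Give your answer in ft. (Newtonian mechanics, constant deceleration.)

a = 12960 km/h² × 7.716049382716049e-05 = 1.0 m/s²
d = v₀² / (2a) = 25.0² / (2 × 1.0) = 625.0 / 2.0 = 312.5 m
d = 312.5 m / 0.3048 = 1025 ft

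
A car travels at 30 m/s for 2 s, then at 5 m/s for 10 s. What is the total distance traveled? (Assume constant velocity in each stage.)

d₁ = v₁t₁ = 30 × 2 = 60 m
d₂ = v₂t₂ = 5 × 10 = 50 m
d_total = 60 + 50 = 110 m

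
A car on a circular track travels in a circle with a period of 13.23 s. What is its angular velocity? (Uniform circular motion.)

ω = 2π/T = 2π/13.23 = 0.4749 rad/s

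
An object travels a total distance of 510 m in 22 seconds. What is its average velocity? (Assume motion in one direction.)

v_avg = Δd / Δt = 510 / 22 = 23.18 m/s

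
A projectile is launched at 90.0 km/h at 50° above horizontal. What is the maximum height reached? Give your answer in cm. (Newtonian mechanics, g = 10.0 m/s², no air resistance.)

v₀ = 90.0 km/h × 0.2777777777777778 = 25.0 m/s
H = v₀² × sin²(θ) / (2g) = 25.0² × sin(50°)² / (2 × 10.0) = 625.0 × 0.586824 / 20.0 = 18.3382 m
H = 18.3382 m / 0.01 = 1834 cm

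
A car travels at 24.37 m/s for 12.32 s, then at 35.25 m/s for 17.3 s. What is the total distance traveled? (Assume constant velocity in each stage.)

d₁ = v₁t₁ = 24.37 × 12.32 = 300.2384 m
d₂ = v₂t₂ = 35.25 × 17.3 = 609.825 m
d_total = 300.2384 + 609.825 = 910.06 m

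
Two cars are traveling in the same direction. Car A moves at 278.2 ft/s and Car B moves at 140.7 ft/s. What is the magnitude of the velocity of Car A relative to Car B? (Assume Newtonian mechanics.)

v_rel = |v_A - v_B| = |278.2 - 140.7| = 137.5 ft/s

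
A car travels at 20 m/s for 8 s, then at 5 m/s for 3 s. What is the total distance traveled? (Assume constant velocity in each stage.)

d₁ = v₁t₁ = 20 × 8 = 160 m
d₂ = v₂t₂ = 5 × 3 = 15 m
d_total = 160 + 15 = 175 m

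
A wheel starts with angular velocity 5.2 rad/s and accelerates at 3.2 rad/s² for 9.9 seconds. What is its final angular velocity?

ω = ω₀ + αt = 5.2 + 3.2 × 9.9 = 36.88 rad/s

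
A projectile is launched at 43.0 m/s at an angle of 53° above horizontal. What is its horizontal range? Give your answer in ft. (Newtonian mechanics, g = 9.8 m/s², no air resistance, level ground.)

R = v₀² × sin(2θ) / g = 43.0² × sin(2 × 53°) / 9.8 = 1849.0 × 0.961262 / 9.8 = 181.365 m
R = 181.365 m / 0.3048 = 595.0 ft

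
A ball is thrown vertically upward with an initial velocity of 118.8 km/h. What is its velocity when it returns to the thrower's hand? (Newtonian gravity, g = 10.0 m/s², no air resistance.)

By conservation of energy (no air resistance), the ball returns to the throw height with the same speed as launch, but directed downward.
|v_ground| = v₀ = 118.8 km/h
v_ground = 118.8 km/h (downward)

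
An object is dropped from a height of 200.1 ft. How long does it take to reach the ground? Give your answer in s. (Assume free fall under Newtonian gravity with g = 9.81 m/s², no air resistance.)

h = 200.1 ft × 0.3048 = 60.9905 m
t = √(2h/g) = √(2 × 60.9905 / 9.81) = 3.526 s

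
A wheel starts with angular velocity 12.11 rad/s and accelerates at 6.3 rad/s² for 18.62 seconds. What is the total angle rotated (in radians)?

θ = ω₀t + ½αt² = 12.11×18.62 + ½×6.3×18.62² = 1317.61 rad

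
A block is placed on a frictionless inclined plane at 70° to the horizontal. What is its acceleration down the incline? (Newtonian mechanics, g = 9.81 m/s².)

a = g sin(θ) = 9.81 × sin(70°) = 9.81 × 0.9397 = 9.22 m/s²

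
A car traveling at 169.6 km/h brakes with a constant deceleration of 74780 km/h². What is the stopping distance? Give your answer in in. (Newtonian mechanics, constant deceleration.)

v₀ = 169.6 km/h × 0.2777777777777778 = 47.1111 m/s
a = 74780 km/h² × 7.716049382716049e-05 = 5.77006 m/s²
d = v₀² / (2a) = 47.1111² / (2 × 5.77006) = 2219.46 / 11.5401 = 192.326 m
d = 192.326 m / 0.0254 = 7572 in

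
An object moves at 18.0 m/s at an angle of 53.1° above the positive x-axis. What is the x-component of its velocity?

vₓ = v cos(θ) = 18.0 × cos(53.1°) = 10.81 m/s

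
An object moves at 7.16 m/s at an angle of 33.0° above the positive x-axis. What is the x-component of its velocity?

vₓ = v cos(θ) = 7.16 × cos(33.0°) = 6.0 m/s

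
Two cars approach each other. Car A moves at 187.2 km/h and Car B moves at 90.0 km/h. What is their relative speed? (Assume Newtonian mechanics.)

v_rel = v_A + v_B = 187.2 + 90.0 = 277.2 km/h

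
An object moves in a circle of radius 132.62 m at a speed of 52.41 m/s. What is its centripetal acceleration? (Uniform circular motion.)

a_c = v²/r = 52.41²/132.62 = 2746.8081/132.62 = 20.71 m/s²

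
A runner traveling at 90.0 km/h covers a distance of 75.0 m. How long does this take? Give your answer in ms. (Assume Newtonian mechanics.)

v = 90.0 km/h × 0.2777777777777778 = 25.0 m/s
t = d / v = 75.0 / 25.0 = 3.0 s
t = 3.0 s / 0.001 = 3000 ms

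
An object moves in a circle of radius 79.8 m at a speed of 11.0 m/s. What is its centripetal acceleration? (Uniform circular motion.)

a_c = v²/r = 11.0²/79.8 = 121.0/79.8 = 1.52 m/s²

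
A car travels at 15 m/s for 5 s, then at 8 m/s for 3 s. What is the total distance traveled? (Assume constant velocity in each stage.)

d₁ = v₁t₁ = 15 × 5 = 75 m
d₂ = v₂t₂ = 8 × 3 = 24 m
d_total = 75 + 24 = 99 m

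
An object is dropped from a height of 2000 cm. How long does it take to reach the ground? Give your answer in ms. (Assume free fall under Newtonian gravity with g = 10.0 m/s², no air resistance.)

h = 2000 cm × 0.01 = 20.0 m
t = √(2h/g) = √(2 × 20.0 / 10.0) = 2.0 s
t = 2.0 s / 0.001 = 2000 ms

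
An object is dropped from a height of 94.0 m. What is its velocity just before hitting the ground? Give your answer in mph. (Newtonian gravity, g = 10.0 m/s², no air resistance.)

v = √(2gh) = √(2 × 10.0 × 94.0) = 43.359 m/s
v = 43.359 m/s / 0.44704 = 96.99 mph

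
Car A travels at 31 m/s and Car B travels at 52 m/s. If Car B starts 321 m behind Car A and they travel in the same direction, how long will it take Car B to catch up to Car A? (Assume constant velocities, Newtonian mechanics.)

Relative speed: v_rel = 52 - 31 = 21 m/s
Time to catch: t = d₀/v_rel = 321/21 = 15.29 s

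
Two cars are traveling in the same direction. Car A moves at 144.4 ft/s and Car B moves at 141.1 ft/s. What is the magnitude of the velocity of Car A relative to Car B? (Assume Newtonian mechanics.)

v_rel = |v_A - v_B| = |144.4 - 141.1| = 3.3 ft/s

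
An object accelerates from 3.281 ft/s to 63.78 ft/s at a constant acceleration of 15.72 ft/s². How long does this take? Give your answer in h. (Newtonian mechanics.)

v₀ = 3.281 ft/s × 0.3048 = 1.00005 m/s
v = 63.78 ft/s × 0.3048 = 19.4401 m/s
a = 15.72 ft/s² × 0.3048 = 4.79146 m/s²
t = (v - v₀) / a = (19.4401 - 1.00005) / 4.79146 = 3.84852 s
t = 3.84852 s / 3600.0 = 0.001069 h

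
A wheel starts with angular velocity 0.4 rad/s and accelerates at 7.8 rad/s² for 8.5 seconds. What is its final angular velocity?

ω = ω₀ + αt = 0.4 + 7.8 × 8.5 = 66.7 rad/s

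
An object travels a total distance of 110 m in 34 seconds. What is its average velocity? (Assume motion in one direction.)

v_avg = Δd / Δt = 110 / 34 = 3.24 m/s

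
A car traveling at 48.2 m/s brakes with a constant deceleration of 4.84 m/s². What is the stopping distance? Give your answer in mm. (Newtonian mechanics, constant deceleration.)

d = v₀² / (2a) = 48.2² / (2 × 4.84) = 2323.24 / 9.68 = 240.004 m
d = 240.004 m / 0.001 = 240000 mm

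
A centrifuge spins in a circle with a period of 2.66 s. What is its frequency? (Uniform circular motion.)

f = 1/T = 1/2.66 = 0.3759 Hz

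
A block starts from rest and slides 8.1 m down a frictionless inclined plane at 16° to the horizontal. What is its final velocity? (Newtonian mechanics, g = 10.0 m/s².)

a = g sin(θ) = 10.0 × sin(16°) = 2.7564 m/s²
v = √(2ad) = √(2 × 2.7564 × 8.1) = 6.68 m/s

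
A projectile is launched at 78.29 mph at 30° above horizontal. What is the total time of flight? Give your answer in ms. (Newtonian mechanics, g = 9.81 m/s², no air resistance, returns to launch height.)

v₀ = 78.29 mph × 0.44704 = 34.9988 m/s
T = 2 × v₀ × sin(θ) / g = 2 × 34.9988 × sin(30°) / 9.81 = 2 × 34.9988 × 0.5 / 9.81 = 3.56767 s
T = 3.56767 s / 0.001 = 3568 ms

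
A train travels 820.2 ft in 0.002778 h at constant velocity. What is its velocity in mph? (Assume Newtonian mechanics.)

d = 820.2 ft × 0.3048 = 249.997 m
t = 0.002778 h × 3600.0 = 10.0008 s
v = d / t = 249.997 / 10.0008 = 24.9977 m/s
v = 24.9977 m/s / 0.44704 = 55.92 mph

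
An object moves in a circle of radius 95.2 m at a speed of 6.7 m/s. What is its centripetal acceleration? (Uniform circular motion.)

a_c = v²/r = 6.7²/95.2 = 44.89/95.2 = 0.47 m/s²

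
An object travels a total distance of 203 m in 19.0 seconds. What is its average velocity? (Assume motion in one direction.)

v_avg = Δd / Δt = 203 / 19.0 = 10.68 m/s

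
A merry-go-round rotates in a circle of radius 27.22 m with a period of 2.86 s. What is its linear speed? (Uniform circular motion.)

v = 2πr/T = 2π×27.22/2.86 = 59.8 m/s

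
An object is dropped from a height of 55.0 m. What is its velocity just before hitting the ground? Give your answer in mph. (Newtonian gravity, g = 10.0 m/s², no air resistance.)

v = √(2gh) = √(2 × 10.0 × 55.0) = 33.1662 m/s
v = 33.1662 m/s / 0.44704 = 74.19 mph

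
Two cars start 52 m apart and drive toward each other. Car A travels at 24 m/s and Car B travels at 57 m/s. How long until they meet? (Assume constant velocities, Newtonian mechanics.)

Combined speed: v_combined = 24 + 57 = 81 m/s
Time to meet: t = d/v_combined = 52/81 = 0.64 s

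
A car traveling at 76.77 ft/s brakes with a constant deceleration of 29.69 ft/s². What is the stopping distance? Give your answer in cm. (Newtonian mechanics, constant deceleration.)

v₀ = 76.77 ft/s × 0.3048 = 23.3995 m/s
a = 29.69 ft/s² × 0.3048 = 9.04951 m/s²
d = v₀² / (2a) = 23.3995² / (2 × 9.04951) = 547.537 / 18.099 = 30.2523 m
d = 30.2523 m / 0.01 = 3025 cm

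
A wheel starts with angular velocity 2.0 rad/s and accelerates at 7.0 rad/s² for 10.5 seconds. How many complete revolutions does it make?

θ = ω₀t + ½αt² = 2.0×10.5 + ½×7.0×10.5² = 406.875 rad
Total revolutions = θ/(2π) = 406.875/(2π) = 64.76
Complete revolutions = ⌊64.76⌋ = 64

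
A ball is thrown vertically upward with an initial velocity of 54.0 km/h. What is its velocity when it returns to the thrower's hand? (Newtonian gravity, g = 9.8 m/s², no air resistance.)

By conservation of energy (no air resistance), the ball returns to the throw height with the same speed as launch, but directed downward.
|v_ground| = v₀ = 54.0 km/h
v_ground = 54.0 km/h (downward)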